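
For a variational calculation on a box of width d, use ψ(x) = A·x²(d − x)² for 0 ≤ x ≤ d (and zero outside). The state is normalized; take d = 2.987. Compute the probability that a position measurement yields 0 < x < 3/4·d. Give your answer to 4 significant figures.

P ≈ 0.9511

P = ∫_{0}^{3/4·d} |ψ(x)|² dx.
Since A² = 1/(d^9/630), this is the region integral divided by the full normalization integral.
Substituting u = x/d, A² and the length scale cancel in the ratio: P = ∫_{0}^{3/4} u^4·(1 - u)^4 du / ∫_{0}^{1} u^4·(1 - u)^4 du.
An antiderivative of u^4·(1 - u)^4 is u^5·(70·u^4 - 315·u^3 + 540·u^2 - 420·u + 126)/630; evaluating from 0 to 3/4 gives ≈ 0.00150964, while the full integral is 1/630.
The result is P = 0.95107.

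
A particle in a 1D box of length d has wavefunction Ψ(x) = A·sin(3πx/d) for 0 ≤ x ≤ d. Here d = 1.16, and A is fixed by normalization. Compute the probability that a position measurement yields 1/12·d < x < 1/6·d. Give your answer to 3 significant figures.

P ≈ 0.136

|Ψ|² is the probability density, so P = ∫_{1/12·d}^{1/6·d} |Ψ|² dx.
With A² fixed by ∫|Ψ|² = 1, i.e. A² = (d/2)^(−1), substitute and integrate.
Substituting u = x/d, A² and the length scale cancel in the ratio: P = ∫_{1/12}^{1/6} sin(3·π·u)^2 du / ∫_{0}^{1} sin(3·π·u)^2 du.
Using ∫ sin(3·π·u)^2 du = u/2 - sin(6·π·u)/(12·π), the numerator is 1/(12·π) + 1/24 and the denominator is 1/2.
The result is P = (2 + π)/(12·π).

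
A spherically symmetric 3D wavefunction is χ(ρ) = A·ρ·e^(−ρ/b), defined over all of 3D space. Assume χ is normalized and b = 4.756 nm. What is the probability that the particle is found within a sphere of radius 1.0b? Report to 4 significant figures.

P = ∫ |χ|² 4πρ² dρ over ρ ≤ 1.0b.
Normalization gives A² = 1/(3·π·b^5).
Let u = ρ/b; then A², 4π and the length scale all cancel, so P = ∫_{0}^{1.0} u^4·e^(-2·u) du ÷ ∫_{0}^{∞} u^4·e^(-2·u) du.
An antiderivative of u^4·e^(-2·u) is -(u^4/2 + u^3 + 3·u^2/2 + 3·u/2 + 3/4)·e^(-2·u); evaluating from 0 to 1.0 gives 3/4 - 21·e^(-2)/4, while the full integral is 3/4.
The region integral divided by the full integral gives P = 0.052653.

P ≈ 0.05265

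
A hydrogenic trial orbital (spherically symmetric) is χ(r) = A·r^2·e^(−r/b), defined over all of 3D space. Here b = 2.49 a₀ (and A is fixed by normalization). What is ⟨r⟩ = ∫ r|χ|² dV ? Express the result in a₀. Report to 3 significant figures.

⟨r⟩ ≈ 8.72 a₀

⟨r⟩ = ∫ r |χ|² 4πr² dr over the full domain.
Using ∫₀^∞ rⁿ e^(−αr) dr = n!/αⁿ⁺¹, evaluating both integrals, ⟨r⟩ = 7·b/2.
With b = 2.49, ⟨r⟩ = 8.715.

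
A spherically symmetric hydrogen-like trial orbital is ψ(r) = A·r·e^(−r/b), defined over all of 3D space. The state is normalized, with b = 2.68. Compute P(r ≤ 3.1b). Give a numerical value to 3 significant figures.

With dV = 4πr²dr, the probability is ∫|ψ|² dV over r ≤ 3.1b.
Normalization gives A² = 1/(3·π·b^5).
Substituting u = r/b, A², 4π and the length scale all cancel in the ratio: P = ∫_{0}^{3.1} u^4·e^(-2·u) du / ∫_{0}^{∞} u^4·e^(-2·u) du.
Using ∫ u^4·e^(-2·u) du = -(u^4/2 + u^3 + 3·u^2/2 + 3·u/2 + 3/4)·e^(-2·u), the numerator is ≈ 0.55562 and the denominator is 3/4.
The region integral divided by the full integral gives P = 0.7408.

P ≈ 0.741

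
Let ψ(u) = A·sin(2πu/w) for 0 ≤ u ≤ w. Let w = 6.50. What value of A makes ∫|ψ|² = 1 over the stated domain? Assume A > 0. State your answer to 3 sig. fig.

The normalization condition is ∫|ψ|² du = 1 from 0 to w.
Using sin²θ = (1 − cos 2θ)/2, carrying out the integral gives A² · w/2.
Setting this equal to 1 gives A² = 1/(w/2).
Substituting w = 6.50 gives A² = 0.3077, so A = 0.5547.

A ≈ 0.555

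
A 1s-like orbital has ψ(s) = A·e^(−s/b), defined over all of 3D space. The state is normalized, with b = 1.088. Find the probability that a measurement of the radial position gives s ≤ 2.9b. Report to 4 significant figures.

P ≈ 0.9285

P = ∫ |ψ|² 4πs² ds over s ≤ 2.9b.
A² is fixed by ∫₀^∞ 4πs²|ψ|² ds = 1, i.e. A² = (π·b^3)^(−1).
Let u = s/b; then A², 4π and the length scale all cancel, so P = ∫_{0}^{2.9} u^2·e^(-2·u) du ÷ ∫_{0}^{∞} u^2·e^(-2·u) du.
With ∫ u^2·e^(-2·u) du = -(2·u^2 + 2·u + 1)·e^(-2·u)/4 + C, the region integral is 1/4 - 1181·e^(-29/5)/200 and the full one is 1/4.
The region integral divided by the full integral gives P = 0.92849.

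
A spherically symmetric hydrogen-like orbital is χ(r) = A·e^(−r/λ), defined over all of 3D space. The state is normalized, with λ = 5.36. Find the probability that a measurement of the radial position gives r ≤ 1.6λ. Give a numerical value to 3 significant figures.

Integrate the radial probability density 4πr²|χ|² over r ≤ 1.6λ.
A² is fixed by ∫₀^∞ 4πr²|χ|² dr = 1, i.e. A² = (π·λ^3)^(−1).
Let u = r/λ; then A², 4π and the length scale all cancel, so P = ∫_{0}^{1.6} u^2·e^(-2·u) du ÷ ∫_{0}^{∞} u^2·e^(-2·u) du.
An antiderivative of u^2·e^(-2·u) is -(2·u^2 + 2·u + 1)·e^(-2·u)/4; evaluating from 0 to 1.6 gives 1/4 - 233·e^(-16/5)/100, while the full integral is 1/4.
This evaluates to P = 0.6201.

P ≈ 0.620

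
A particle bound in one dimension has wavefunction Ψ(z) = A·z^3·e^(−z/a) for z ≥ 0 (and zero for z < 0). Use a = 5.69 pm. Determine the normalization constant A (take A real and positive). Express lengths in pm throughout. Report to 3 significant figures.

Require ∫ |Ψ|² dz = 1 over the whole domain.
Recall ∫₀^∞ z^m e^(−z/β) dz = m!·β^(m+1), carrying out the integral gives A² · 45·a^7/8.
Hence A² = 1/[45·a^7/8].
Substituting a = 5.69 gives A² = 9.206E-7, so A = 0.0009595.

A ≈ 0.000960 pm^(-7/2)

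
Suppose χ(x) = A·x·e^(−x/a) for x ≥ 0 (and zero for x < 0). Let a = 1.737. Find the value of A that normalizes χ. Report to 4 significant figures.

We need A² ∫|f|² dx = 1, taking the integral from 0 to ∞.
With χ = A·x·e^(−x/a), the integral evaluates to A²·[a^3/4].
So A² = (a^3/4)^(−1).
Substituting a = 1.737 gives A² = 0.76324, so A = 0.87364.

A ≈ 0.8736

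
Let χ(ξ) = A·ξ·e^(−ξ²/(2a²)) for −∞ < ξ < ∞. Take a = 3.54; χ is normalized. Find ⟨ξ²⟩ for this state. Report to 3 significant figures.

⟨ξ²⟩ = ∫ ξ^2 |χ|² dξ over the full domain.
The ratio of the moment integral to the normalization integral gives ⟨ξ²⟩ = 3·a^2/2.
Putting a = 3.54 gives 18.80.

⟨ξ^2⟩ ≈ 18.8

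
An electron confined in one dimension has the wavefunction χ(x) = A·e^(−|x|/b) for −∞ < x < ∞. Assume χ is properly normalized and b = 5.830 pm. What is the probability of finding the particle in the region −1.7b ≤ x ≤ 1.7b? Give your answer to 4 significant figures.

P = ∫_{−1.7b}^{1.7b} |χ(x)|² dx.
With A² fixed by ∫|χ|² = 1, i.e. A² = (b)^(−1), substitute and integrate.
Both integrals are even about x = 0, so only the x ≥ 0 halves are needed (the factors of 2 cancel). Let u = x/b; then A² and the length scale cancel, so P = ∫_{0}^{1.7} e^(-2·u) du ÷ ∫_{0}^{∞} e^(-2·u) du.
With ∫ e^(-2·u) du = -e^(-2·u)/2 + C, the region integral is 1/2 - e^(-17/5)/2 and the full one is 1/2.
Taking the ratio, P = 0.96663.

P ≈ 0.9666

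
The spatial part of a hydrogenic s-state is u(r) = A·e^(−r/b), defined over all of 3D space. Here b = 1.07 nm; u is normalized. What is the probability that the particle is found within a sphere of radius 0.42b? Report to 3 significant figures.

P ≈ 0.0533

With dV = 4πr²dr, the probability is ∫|u|² dV over r ≤ 0.42b.
The full normalization integral is A²·[π·b^3] = 1, fixing A².
In terms of t = r/b (A², 4π and the length scale all cancel between numerator and denominator), P = [∫_{0}^{0.42} t^2·e^(-2·t) dt] / [∫_{0}^{∞} t^2·e^(-2·t) dt].
With ∫ t^2·e^(-2·t) dt = -(2·t^2 + 2·t + 1)·e^(-2·t)/4 + C, the region integral is 1/4 - 2741·e^(-21/25)/5000 and the full one is 1/4.
Taking the ratio yields P = 0.05335.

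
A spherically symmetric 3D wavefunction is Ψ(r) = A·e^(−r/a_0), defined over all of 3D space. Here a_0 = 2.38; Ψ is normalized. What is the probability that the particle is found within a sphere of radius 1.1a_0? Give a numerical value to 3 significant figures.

P ≈ 0.377

P = ∫ |Ψ|² 4πr² dr over r ≤ 1.1a_0.
A² is fixed by ∫₀^∞ 4πr²|Ψ|² dr = 1, i.e. A² = (π·a_0^3)^(−1).
In terms of u = r/a_0 (A², 4π and the length scale all cancel between numerator and denominator), P = [∫_{0}^{1.1} u^2·e^(-2·u) du] / [∫_{0}^{∞} u^2·e^(-2·u) du].
With ∫ u^2·e^(-2·u) du = -(2·u^2 + 2·u + 1)·e^(-2·u)/4 + C, the region integral is 1/4 - 281·e^(-11/5)/200 and the full one is 1/4.
The region integral divided by the full integral gives P = 0.3773.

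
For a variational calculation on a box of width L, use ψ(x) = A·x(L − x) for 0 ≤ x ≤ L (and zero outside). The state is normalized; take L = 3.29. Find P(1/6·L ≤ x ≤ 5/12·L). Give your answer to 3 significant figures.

|ψ|² is the probability density, so P = ∫_{1/6·L}^{5/12·L} |ψ|² dx.
With A² fixed by ∫|ψ|² = 1, i.e. A² = (L^5/30)^(−1), substitute and integrate.
Let u = x/L; then A² and the length scale cancel, so P = ∫_{1/6}^{5/12} u^2·(1 - u)^2 du ÷ ∫_{0}^{1} u^2·(1 - u)^2 du.
With ∫ u^2·(1 - u)^2 du = u^3·(6·u^2 - 15·u + 10)/30 + C, the region integral is ≈ 0.010371 and the full one is 1/30.
Evaluating gives P = 0.3111.

P ≈ 0.311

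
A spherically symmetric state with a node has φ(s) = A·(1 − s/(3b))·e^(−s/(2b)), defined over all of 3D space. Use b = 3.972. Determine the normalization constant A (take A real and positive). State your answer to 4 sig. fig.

Require ∫ |φ|² 4πs² ds = 1 over the whole domain.
(Spherical symmetry: dV = 4πs² ds.)
With ∫₀^∞ s^4 e^(−αs) ds = 4!/α^5, the integral (without the A² prefactor) comes out to 8·π·b^3/3.
Setting this equal to 1 gives A² = 1/(8·π·b^3/3).
With b = 3.972: A² = 0.0019048 and A = 0.043644.

A ≈ 0.04364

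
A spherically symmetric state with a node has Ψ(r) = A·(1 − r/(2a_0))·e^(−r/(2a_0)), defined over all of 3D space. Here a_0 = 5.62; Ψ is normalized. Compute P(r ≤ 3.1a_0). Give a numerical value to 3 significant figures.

Integrate the radial probability density 4πr²|Ψ|² over r ≤ 3.1a_0.
A² is fixed by ∫₀^∞ 4πr²|Ψ|² dr = 1, i.e. A² = (8·π·a_0^3)^(−1).
In terms of u = r/a_0 (A², 4π and the length scale all cancel between numerator and denominator), P = [∫_{0}^{3.1} u^2·(1 - u/2)^2·e^(-u) du] / [∫_{0}^{∞} u^2·(1 - u/2)^2·e^(-u) du].
Using ∫ u^2·(1 - u/2)^2·e^(-u) du = -(u^4/4 + u^2 + 2·u + 2)·e^(-u), the numerator is ≈ 0.15758 and the denominator is 2.
The region integral divided by the full integral gives P = 0.07879.

P ≈ 0.0788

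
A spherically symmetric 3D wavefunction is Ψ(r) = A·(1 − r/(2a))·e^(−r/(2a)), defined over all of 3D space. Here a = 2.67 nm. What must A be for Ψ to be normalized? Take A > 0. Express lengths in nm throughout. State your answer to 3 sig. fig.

We need A² ∫|f|² 4πr² dr = 1, taking the integral from 0 to ∞.
(Spherical symmetry: dV = 4πr² dr.)
Recall ∫₀^∞ r^m e^(−r/β) dr = m!·β^(m+1), ∫|Ψ|² 4πr² dr = A²·(8·π·a^3).
Hence A² = 1/[8·π·a^3].
Substituting a = 2.67 gives A² = 0.002090, so A = 0.04572.

A ≈ 0.0457 nm^(-3/2)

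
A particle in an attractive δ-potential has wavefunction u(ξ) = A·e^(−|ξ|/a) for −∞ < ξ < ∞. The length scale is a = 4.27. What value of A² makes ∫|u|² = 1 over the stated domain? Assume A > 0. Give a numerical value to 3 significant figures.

A^2 ≈ 0.234

Normalization requires ∫|u|² dξ = 1, integrated from −∞ to ∞.
Carrying out the integral gives A² · a.
Hence A² = 1/[a].
Substituting a = 4.27 gives A² = 0.2342, so A = 0.4839.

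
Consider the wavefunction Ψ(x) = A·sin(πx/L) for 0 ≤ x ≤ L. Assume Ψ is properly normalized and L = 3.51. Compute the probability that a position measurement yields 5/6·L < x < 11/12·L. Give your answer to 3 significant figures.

P = ∫_{5/6·L}^{11/12·L} |Ψ(x)|² dx.
With A² fixed by ∫|Ψ|² = 1, i.e. A² = (L/2)^(−1), substitute and integrate.
Let u = x/L; then A² and the length scale cancel, so P = ∫_{5/6}^{11/12} sin(π·u)^2 du ÷ ∫_{0}^{1} sin(π·u)^2 du.
Using ∫ sin(π·u)^2 du = u/2 - sin(2·π·u)/(4·π), the numerator is -√(3)/(8·π) + 1/(8·π) + 1/24 and the denominator is 1/2.
Evaluating gives P = (-3·√(3) + 3 + π)/(12·π).

P ≈ 0.0251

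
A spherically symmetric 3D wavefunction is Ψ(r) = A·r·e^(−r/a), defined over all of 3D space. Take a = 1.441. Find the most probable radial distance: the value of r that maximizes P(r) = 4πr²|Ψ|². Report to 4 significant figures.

The maximum of P(r) = 4πr²|Ψ|² occurs where its derivative vanishes.
This gives r = 2·a.
With a = 1.441, the most probable radial distance is 2.8820.

r ≈ 2.882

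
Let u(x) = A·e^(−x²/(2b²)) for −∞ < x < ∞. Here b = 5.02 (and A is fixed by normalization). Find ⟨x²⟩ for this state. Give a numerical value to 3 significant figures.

⟨x^2⟩ ≈ 12.6

⟨x²⟩ = ∫ x^2 |u|² dx over the full domain.
The ratio of the moment integral to the normalization integral gives ⟨x²⟩ = b^2/2.
Putting b = 5.02 gives 12.60.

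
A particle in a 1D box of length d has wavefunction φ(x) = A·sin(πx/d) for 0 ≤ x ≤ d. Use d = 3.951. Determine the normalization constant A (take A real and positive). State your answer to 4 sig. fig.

Normalization requires ∫|φ|² dx = 1, integrated from 0 to d.
Using sin²θ = (1 − cos 2θ)/2, ∫|φ|² dx = A²·(d/2).
Substituting d = 3.951 gives A² = 0.50620, so A = 0.71148.

A ≈ 0.7115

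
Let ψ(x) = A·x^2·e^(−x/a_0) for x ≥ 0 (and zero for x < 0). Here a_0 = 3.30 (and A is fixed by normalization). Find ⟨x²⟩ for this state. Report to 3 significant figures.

⟨x^2⟩ ≈ 81.7

⟨x²⟩ = ∫ x^2 |ψ|² dx over the full domain.
Evaluating both integrals, ⟨x²⟩ = 15·a_0^2/2.
Putting a_0 = 3.30 gives 81.68.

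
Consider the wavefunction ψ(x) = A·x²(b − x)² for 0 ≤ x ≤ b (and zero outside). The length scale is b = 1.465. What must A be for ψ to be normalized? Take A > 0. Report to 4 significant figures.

A ≈ 4.502

Normalization requires ∫|ψ|² dx = 1, integrated from 0 to b.
Expanding the polynomial and integrating term by term, carrying out the integral gives A² · b^9/630.
Hence A² = 1/[b^9/630].
Substituting b = 1.465 gives A² = 20.268, so A = 4.5020.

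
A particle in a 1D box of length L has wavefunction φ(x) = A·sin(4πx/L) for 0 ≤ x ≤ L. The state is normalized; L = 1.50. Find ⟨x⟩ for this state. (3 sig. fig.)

⟨x⟩ = ∫ x |φ|² dx over the full domain.
With ∫₀^L sin²(nπx/L) dx = L/2, evaluating both integrals, ⟨x⟩ = L/2.
Putting L = 1.50 gives 0.7500.

⟨x⟩ ≈ 0.750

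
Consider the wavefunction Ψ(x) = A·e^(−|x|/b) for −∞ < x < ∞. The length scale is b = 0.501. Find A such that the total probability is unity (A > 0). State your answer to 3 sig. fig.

A ≈ 1.41

We need A² ∫|f|² dx = 1, taking the integral from −∞ to ∞.
Carrying out the integral gives A² · b.
Setting this equal to 1 gives A² = 1/(b).
Plugging in b = 0.501 yields A = 1.413.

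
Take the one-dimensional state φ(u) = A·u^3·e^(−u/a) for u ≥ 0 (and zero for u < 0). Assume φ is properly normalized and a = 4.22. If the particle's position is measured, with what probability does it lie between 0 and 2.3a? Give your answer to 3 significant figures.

P ≈ 0.182

The probability is P = ∫ |φ|² du over [0, 2.3a].
With A² fixed by ∫|φ|² = 1, i.e. A² = (45·a^7/8)^(−1), substitute and integrate.
Substituting t = u/a, A² and the length scale cancel in the ratio: P = ∫_{0}^{2.3} t^6·e^(-2·t) dt / ∫_{0}^{∞} t^6·e^(-2·t) dt.
Using ∫ t^6·e^(-2·t) dt = -(4·t^6 + 12·t^5 + 30·t^4 + 60·t^3 + 90·t^2 + 90·t + 45)·e^(-2·t)/8, the numerator is ≈ 1.0236 and the denominator is 45/8.
Taking the ratio, P = 0.1820.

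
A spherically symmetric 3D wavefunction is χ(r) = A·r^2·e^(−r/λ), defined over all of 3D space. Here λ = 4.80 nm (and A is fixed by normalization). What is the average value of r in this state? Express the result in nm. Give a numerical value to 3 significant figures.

⟨r⟩ ≈ 16.8 nm

The expectation value is the |χ|²-weighted average of r: ∫ r|χ|² 4πr² dr.
Recall ∫₀^∞ r^m e^(−r/β) dr = m!·β^(m+1), evaluating both integrals, ⟨r⟩ = 7·λ/2.
Putting λ = 4.80 gives 16.80.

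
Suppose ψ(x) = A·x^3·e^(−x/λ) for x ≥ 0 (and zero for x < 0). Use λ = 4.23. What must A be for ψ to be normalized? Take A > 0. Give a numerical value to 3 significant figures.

A ≈ 0.00271

We need A² ∫|f|² dx = 1, taking the integral from 0 to ∞.
Recall ∫₀^∞ x^m e^(−x/β) dx = m!·β^(m+1), ∫|ψ|² dx = A²·(45·λ^7/8).
Hence A² = 1/[45·λ^7/8].
With λ = 4.23: A² = 0.000007337 and A = 0.002709.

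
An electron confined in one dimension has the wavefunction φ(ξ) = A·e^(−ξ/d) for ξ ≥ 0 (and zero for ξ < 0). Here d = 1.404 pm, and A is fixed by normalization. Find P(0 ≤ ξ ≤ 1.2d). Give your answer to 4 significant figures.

P = ∫_{0}^{1.2d} |φ(ξ)|² dξ.
Since A² = 1/(d/2), this is the region integral divided by the full normalization integral.
In terms of u = ξ/d (A² and the length scale cancel between numerator and denominator), P = [∫_{0}^{1.2} e^(-2·u) du] / [∫_{0}^{∞} e^(-2·u) du].
With ∫ e^(-2·u) du = -e^(-2·u)/2 + C, the region integral is 1/2 - e^(-12/5)/2 and the full one is 1/2.
The result is P = 0.90928.

P ≈ 0.9093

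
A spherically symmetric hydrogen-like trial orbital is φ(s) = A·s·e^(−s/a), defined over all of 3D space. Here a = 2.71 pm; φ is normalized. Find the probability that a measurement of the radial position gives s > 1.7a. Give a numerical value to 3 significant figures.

Integrate the radial probability density 4πs²|φ|² over s > 1.7a.
A² is fixed by ∫₀^∞ 4πs²|φ|² ds = 1, i.e. A² = (3·π·a^5)^(−1).
Let u = s/a; then A², 4π and the length scale all cancel, so P = ∫_{1.7}^{∞} u^4·e^(-2·u) du ÷ ∫_{0}^{∞} u^4·e^(-2·u) du.
Using ∫ u^4·e^(-2·u) du = -(u^4/2 + u^3 + 3·u^2/2 + 3·u/2 + 3/4)·e^(-2·u), the numerator is ≈ 0.55814 and the denominator is 3/4.
This evaluates to P = 0.7442.

P ≈ 0.744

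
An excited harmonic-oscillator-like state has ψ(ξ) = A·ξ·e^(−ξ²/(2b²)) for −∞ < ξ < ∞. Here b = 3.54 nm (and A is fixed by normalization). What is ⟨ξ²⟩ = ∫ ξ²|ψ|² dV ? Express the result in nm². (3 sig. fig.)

⟨ξ^2⟩ ≈ 18.8 nm^2

By definition ⟨ξ²⟩ = ∫ ξ^2 |ψ(ξ)|² dξ.
Since the A² factors cancel between numerator and denominator, ⟨ξ²⟩ = 3·b^2/2.
Putting b = 3.54 gives 18.80.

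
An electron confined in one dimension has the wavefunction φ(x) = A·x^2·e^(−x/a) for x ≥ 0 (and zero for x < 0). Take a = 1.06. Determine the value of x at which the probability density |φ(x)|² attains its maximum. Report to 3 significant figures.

The maximum of |φ(x)|² occurs where its derivative vanishes.
This gives x = 2·a.
With a = 1.06, the most probable position is 2.120.

x ≈ 2.12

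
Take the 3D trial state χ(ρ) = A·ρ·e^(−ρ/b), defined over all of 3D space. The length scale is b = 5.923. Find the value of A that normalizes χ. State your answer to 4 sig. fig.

A ≈ 0.003815

Require ∫ |χ|² 4πρ² dρ = 1 over the whole domain.
In 3D with spherical symmetry the volume element is 4πρ² dρ.
Using ∫₀^∞ ρⁿ e^(−αρ) dρ = n!/αⁿ⁺¹, with χ = A·ρ·e^(−ρ/b), the integral evaluates to A²·[3·π·b^5].
Hence A² = 1/[3·π·b^5].
Substituting b = 5.923 gives A² = 0.000014555, so A = 0.0038151.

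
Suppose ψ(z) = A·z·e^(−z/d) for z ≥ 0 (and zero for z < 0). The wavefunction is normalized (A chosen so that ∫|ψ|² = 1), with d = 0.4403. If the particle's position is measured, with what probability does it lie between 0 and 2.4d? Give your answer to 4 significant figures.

P ≈ 0.8575

The probability is P = ∫ |ψ|² dz over [0, 2.4d].
Since A² = 1/(d^3/4), this is the region integral divided by the full normalization integral.
Substituting u = z/d, A² and the length scale cancel in the ratio: P = ∫_{0}^{2.4} u^2·e^(-2·u) du / ∫_{0}^{∞} u^2·e^(-2·u) du.
With ∫ u^2·e^(-2·u) du = -(2·u^2 + 2·u + 1)·e^(-2·u)/4 + C, the region integral is 1/4 - 433·e^(-24/5)/100 and the full one is 1/4.
Evaluating gives P = 0.85746.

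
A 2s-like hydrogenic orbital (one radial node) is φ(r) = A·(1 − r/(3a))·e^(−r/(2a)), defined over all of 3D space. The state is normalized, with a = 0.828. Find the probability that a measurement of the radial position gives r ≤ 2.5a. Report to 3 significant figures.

P = ∫ |φ|² 4πr² dr over r ≤ 2.5a.
Normalization gives A² = 1/(8·π·a^3/3).
Substituting u = r/a, A², 4π and the length scale all cancel in the ratio: P = ∫_{0}^{2.5} u^2·(1 - u/3)^2·e^(-u) du / ∫_{0}^{∞} u^2·(1 - u/3)^2·e^(-u) du.
An antiderivative of u^2·(1 - u/3)^2·e^(-u) is (-u^4 + 2·u^3 - 3·u^2 - 6·u - 6)·e^(-u)/9; evaluating from 0 to 2.5 gives 2/3 - 761·e^(-5/2)/144, while the full integral is 2/3.
This evaluates to P = 0.3493.

P ≈ 0.349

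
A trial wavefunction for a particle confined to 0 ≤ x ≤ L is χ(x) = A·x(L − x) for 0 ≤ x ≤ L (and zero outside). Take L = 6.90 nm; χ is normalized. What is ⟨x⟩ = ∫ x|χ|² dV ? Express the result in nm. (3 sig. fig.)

By definition ⟨x⟩ = ∫ x |χ(x)|² dx.
The ratio of the moment integral to the normalization integral gives ⟨x⟩ = L/2.
With L = 6.90, ⟨x⟩ = 3.450.

⟨x⟩ ≈ 3.45 nm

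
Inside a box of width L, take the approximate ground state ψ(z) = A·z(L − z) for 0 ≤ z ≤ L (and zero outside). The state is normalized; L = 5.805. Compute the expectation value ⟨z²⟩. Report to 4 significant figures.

⟨z^2⟩ ≈ 9.628

The expectation value is the |ψ|²-weighted average of z^2: ∫ z^2|ψ|² dz.
Evaluating both integrals, ⟨z²⟩ = 2·L^2/7.
With L = 5.805, ⟨z^2⟩ = 9.6280.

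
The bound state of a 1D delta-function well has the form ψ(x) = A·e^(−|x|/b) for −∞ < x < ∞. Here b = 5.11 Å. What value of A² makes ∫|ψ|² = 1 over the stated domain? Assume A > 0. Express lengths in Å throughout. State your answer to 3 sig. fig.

A^2 ≈ 0.196 Å^(-1)

Require ∫ |ψ|² dx = 1 over the whole domain.
∫|ψ|² dx = A²·(b).
Setting this equal to 1 gives A² = 1/(b).
Plugging in b = 5.11 yields A = 0.4424.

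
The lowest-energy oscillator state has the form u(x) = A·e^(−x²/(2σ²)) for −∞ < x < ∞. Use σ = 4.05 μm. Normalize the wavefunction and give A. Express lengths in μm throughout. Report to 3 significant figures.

We need A² ∫|f|² dx = 1, taking the integral from −∞ to ∞.
Differentiating ∫e^(−αx²) dx = √(π/α) under α to get the higher moments, ∫|u|² dx = A²·(√(π)·σ).
So A² = (√(π)·σ)^(−1).
With σ = 4.05: A² = 0.1393 and A = 0.3732.

A ≈ 0.373 μm^(-1/2)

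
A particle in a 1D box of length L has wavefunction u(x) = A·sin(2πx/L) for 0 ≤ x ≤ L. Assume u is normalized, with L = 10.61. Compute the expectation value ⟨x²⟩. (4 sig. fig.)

⟨x²⟩ = ∫ x^2 |u|² dx over the full domain.
Using sin²θ = (1 − cos 2θ)/2, the ratio of the moment integral to the normalization integral gives ⟨x²⟩ = -L^2/(8·π^2) + L^2/3.
Putting L = 10.61 gives 36.098.

⟨x^2⟩ ≈ 36.10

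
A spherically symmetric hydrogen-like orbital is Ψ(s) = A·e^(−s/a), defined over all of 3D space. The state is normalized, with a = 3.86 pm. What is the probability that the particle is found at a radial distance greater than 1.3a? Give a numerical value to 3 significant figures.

P ≈ 0.518

P = ∫ |Ψ|² 4πs² ds over s > 1.3a.
Normalization gives A² = 1/(π·a^3).
Let u = s/a; then A², 4π and the length scale all cancel, so P = ∫_{1.3}^{∞} u^2·e^(-2·u) du ÷ ∫_{0}^{∞} u^2·e^(-2·u) du.
With ∫ u^2·e^(-2·u) du = -(2·u^2 + 2·u + 1)·e^(-2·u)/4 + C, the region integral is 349·e^(-13/5)/200 and the full one is 1/4.
Taking the ratio yields P = 0.5184.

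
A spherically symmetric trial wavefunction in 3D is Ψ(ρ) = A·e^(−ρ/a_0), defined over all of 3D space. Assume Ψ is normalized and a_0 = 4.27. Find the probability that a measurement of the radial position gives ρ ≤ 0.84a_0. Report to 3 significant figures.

P ≈ 0.238

With dV = 4πρ²dρ, the probability is ∫|Ψ|² dV over ρ ≤ 0.84a_0.
A² is fixed by ∫₀^∞ 4πρ²|Ψ|² dρ = 1, i.e. A² = (π·a_0^3)^(−1).
Substituting u = ρ/a_0, A², 4π and the length scale all cancel in the ratio: P = ∫_{0}^{0.84} u^2·e^(-2·u) du / ∫_{0}^{∞} u^2·e^(-2·u) du.
With ∫ u^2·e^(-2·u) du = -(2·u^2 + 2·u + 1)·e^(-2·u)/4 + C, the region integral is 1/4 - 2557·e^(-42/25)/2500 and the full one is 1/4.
The region integral divided by the full integral gives P = 0.2375.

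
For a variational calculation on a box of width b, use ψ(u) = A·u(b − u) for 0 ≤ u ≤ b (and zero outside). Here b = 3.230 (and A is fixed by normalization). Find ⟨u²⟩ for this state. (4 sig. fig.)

By definition ⟨u²⟩ = ∫ u^2 |ψ(u)|² du.
Expanding the polynomial and integrating term by term, since the A² factors cancel between numerator and denominator, ⟨u²⟩ = 2·b^2/7.
Putting b = 3.230 gives 2.9808.

⟨u^2⟩ ≈ 2.981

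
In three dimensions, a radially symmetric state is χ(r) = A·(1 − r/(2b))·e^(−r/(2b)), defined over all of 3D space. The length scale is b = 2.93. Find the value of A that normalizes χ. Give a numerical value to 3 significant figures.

The normalization condition is ∫|χ|² 4πr² dr = 1 from 0 to ∞.
The angular integral contributes 4π, leaving ∫₀^∞ r²|χ|² dr.
With ∫₀^∞ r^4 e^(−αr) dr = 4!/α^5, carrying out the integral gives A² · 8·π·b^3.
With b = 2.93: A² = 0.001582 and A = 0.03977.

A ≈ 0.0398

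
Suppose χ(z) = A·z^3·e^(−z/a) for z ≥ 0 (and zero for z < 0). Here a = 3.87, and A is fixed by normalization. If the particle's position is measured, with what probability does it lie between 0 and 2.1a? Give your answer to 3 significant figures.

The probability is P = ∫ |χ|² dz over [0, 2.1a].
With A² fixed by ∫|χ|² = 1, i.e. A² = (45·a^7/8)^(−1), substitute and integrate.
Substituting u = z/a, A² and the length scale cancel in the ratio: P = ∫_{0}^{2.1} u^6·e^(-2·u) du / ∫_{0}^{∞} u^6·e^(-2·u) du.
An antiderivative of u^6·e^(-2·u) is -(4·u^6 + 12·u^5 + 30·u^4 + 60·u^3 + 90·u^2 + 90·u + 45)·e^(-2·u)/8; evaluating from 0 to 2.1 gives ≈ 0.74552, while the full integral is 45/8.
The result is P = 0.1325.

P ≈ 0.133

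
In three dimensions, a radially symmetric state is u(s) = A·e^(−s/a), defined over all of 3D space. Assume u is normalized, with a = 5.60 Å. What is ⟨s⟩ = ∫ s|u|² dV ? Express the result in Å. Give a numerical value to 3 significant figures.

⟨s⟩ ≈ 8.40 Å

The expectation value is the |u|²-weighted average of s: ∫ s|u|² 4πs² ds.
Since the A² factors cancel between numerator and denominator, ⟨s⟩ = 3·a/2.
With a = 5.60, ⟨s⟩ = 8.400.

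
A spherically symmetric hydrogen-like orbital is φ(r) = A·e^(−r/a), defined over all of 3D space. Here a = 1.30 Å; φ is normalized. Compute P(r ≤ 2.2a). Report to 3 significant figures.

P ≈ 0.815

With dV = 4πr²dr, the probability is ∫|φ|² dV over r ≤ 2.2a.
Normalization gives A² = 1/(π·a^3).
Let u = r/a; then A², 4π and the length scale all cancel, so P = ∫_{0}^{2.2} u^2·e^(-2·u) du ÷ ∫_{0}^{∞} u^2·e^(-2·u) du.
An antiderivative of u^2·e^(-2·u) is -(2·u^2 + 2·u + 1)·e^(-2·u)/4; evaluating from 0 to 2.2 gives 1/4 - 377·e^(-22/5)/100, while the full integral is 1/4.
This evaluates to P = 0.8149.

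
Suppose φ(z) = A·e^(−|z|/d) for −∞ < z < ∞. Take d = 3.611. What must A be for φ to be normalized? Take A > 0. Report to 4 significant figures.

A ≈ 0.5262

The normalization condition is ∫|φ|² dz = 1 from −∞ to ∞.
With ∫₀^∞ z^0 e^(−αz) dz = 0!/α^1, the integral (without the A² prefactor) comes out to d.
Hence A² = 1/[d].
With d = 3.611: A² = 0.27693 and A = 0.52624.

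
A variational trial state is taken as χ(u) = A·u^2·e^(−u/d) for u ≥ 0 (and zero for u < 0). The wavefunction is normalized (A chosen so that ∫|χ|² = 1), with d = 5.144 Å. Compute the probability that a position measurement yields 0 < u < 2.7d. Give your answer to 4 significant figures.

The probability is P = ∫ |χ|² du over [0, 2.7d].
The normalization integral ∫|χ|²du over the whole domain equals 3·d^5/4·A², and A² cancels in the ratio.
In terms of t = u/d (A² and the length scale cancel between numerator and denominator), P = [∫_{0}^{2.7} t^4·e^(-2·t) dt] / [∫_{0}^{∞} t^4·e^(-2·t) dt].
Using ∫ t^4·e^(-2·t) dt = -(t^4/2 + t^3 + 3·t^2/2 + 3·t/2 + 3/4)·e^(-2·t), the numerator is ≈ 0.470017 and the denominator is 3/4.
Taking the ratio, P = 0.62669.

P ≈ 0.6267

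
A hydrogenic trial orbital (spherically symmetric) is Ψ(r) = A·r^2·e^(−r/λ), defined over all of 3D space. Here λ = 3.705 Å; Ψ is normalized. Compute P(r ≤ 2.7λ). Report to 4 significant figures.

P = ∫ |Ψ|² 4πr² dr over r ≤ 2.7λ.
A² is fixed by ∫₀^∞ 4πr²|Ψ|² dr = 1, i.e. A² = (45·π·λ^7/2)^(−1).
Let u = r/λ; then A², 4π and the length scale all cancel, so P = ∫_{0}^{2.7} u^6·e^(-2·u) du ÷ ∫_{0}^{∞} u^6·e^(-2·u) du.
With ∫ u^6·e^(-2·u) du = -(4·u^6 + 12·u^5 + 30·u^4 + 60·u^3 + 90·u^2 + 90·u + 45)·e^(-2·u)/8 + C, the region integral is ≈ 1.67810 and the full one is 45/8.
The region integral divided by the full integral gives P = 0.29833.

P ≈ 0.2983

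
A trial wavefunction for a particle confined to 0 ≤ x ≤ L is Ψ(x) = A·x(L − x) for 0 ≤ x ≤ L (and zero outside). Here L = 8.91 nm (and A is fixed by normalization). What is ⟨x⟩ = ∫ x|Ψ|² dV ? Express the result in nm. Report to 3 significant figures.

By definition ⟨x⟩ = ∫ x |Ψ(x)|² dx.
Expanding the polynomial and integrating term by term, evaluating both integrals, ⟨x⟩ = L/2.
Putting L = 8.91 gives 4.455.

⟨x⟩ ≈ 4.46 nm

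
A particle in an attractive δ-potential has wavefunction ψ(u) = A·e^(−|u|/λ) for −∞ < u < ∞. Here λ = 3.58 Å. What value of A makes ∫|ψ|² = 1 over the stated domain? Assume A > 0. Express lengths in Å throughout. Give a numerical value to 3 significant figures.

Require ∫ |ψ|² du = 1 over the whole domain.
Carrying out the integral gives A² · λ.
Setting this equal to 1 gives A² = 1/(λ).
With λ = 3.58: A² = 0.2793 and A = 0.5285.

A ≈ 0.529 Å^(-1/2)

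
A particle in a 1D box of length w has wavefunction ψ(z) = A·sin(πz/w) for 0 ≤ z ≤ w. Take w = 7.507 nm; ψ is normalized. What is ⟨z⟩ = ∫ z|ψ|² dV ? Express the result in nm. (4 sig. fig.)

⟨z⟩ = ∫ z |ψ|² dz over the full domain.
Using sin²θ = (1 − cos 2θ)/2, the ratio of the moment integral to the normalization integral gives ⟨z⟩ = w/2.
Putting w = 7.507 gives 3.7535.

⟨z⟩ ≈ 3.754 nm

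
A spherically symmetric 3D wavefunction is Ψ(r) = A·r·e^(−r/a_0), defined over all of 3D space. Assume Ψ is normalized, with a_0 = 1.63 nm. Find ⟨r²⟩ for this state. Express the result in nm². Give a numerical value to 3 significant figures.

⟨r^2⟩ ≈ 19.9 nm^2

The expectation value is the |Ψ|²-weighted average of r^2: ∫ r^2|Ψ|² 4πr² dr.
With ∫₀^∞ r^6 e^(−αr) dr = 6!/α^7, evaluating both integrals, ⟨r²⟩ = 15·a_0^2/2.
With a_0 = 1.63, ⟨r^2⟩ = 19.93.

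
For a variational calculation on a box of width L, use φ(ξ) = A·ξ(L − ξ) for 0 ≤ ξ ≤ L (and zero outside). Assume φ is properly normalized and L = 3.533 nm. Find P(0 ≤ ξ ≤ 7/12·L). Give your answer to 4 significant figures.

P = ∫_{0}^{7/12·L} |φ(ξ)|² dξ.
Since A² = 1/(L^5/30), this is the region integral divided by the full normalization integral.
Let u = ξ/L; then A² and the length scale cancel, so P = ∫_{0}^{7/12} u^2·(1 - u)^2 du ÷ ∫_{0}^{1} u^2·(1 - u)^2 du.
Using ∫ u^2·(1 - u)^2 du = u^3·(6·u^2 - 15·u + 10)/30, the numerator is ≈ 0.0217794 and the denominator is 1/30.
This works out to P = 0.65338.

P ≈ 0.6534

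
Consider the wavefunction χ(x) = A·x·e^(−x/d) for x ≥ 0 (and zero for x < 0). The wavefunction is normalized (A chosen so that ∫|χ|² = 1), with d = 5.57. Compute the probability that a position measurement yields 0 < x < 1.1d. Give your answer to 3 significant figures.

P ≈ 0.377

|χ|² is the probability density, so P = ∫_{0}^{1.1d} |χ|² dx.
With A² fixed by ∫|χ|² = 1, i.e. A² = (d^3/4)^(−1), substitute and integrate.
Substituting u = x/d, A² and the length scale cancel in the ratio: P = ∫_{0}^{1.1} u^2·e^(-2·u) du / ∫_{0}^{∞} u^2·e^(-2·u) du.
With ∫ u^2·e^(-2·u) du = -(2·u^2 + 2·u + 1)·e^(-2·u)/4 + C, the region integral is 1/4 - 281·e^(-11/5)/200 and the full one is 1/4.
Taking the ratio, P = 0.3773.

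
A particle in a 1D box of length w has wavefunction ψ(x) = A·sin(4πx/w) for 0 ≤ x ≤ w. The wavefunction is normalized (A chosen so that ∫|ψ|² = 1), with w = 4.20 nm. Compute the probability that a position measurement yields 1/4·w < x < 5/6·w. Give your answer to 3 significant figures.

|ψ|² is the probability density, so P = ∫_{1/4·w}^{5/6·w} |ψ|² dx.
The normalization integral ∫|ψ|²dx over the whole domain equals w/2·A², and A² cancels in the ratio.
Substituting u = x/w, A² and the length scale cancel in the ratio: P = ∫_{1/4}^{5/6} sin(4·π·u)^2 du / ∫_{0}^{1} sin(4·π·u)^2 du.
Using ∫ sin(4·π·u)^2 du = u/2 - sin(4·π·u)·cos(4·π·u)/(8·π), the numerator is -√(3)/(32·π) + 7/24 and the denominator is 1/2.
Evaluating gives P = -√(3)/(16·π) + 7/12.

P ≈ 0.549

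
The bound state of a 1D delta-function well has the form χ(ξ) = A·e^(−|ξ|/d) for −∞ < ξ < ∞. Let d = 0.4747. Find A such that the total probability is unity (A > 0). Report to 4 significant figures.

A ≈ 1.451

Normalization requires ∫|χ|² dξ = 1, integrated from −∞ to ∞.
Recall ∫₀^∞ ξ^m e^(−ξ/β) dξ = m!·β^(m+1), ∫|χ|² dξ = A²·(d).
Plugging in d = 0.4747 yields A = 1.4514.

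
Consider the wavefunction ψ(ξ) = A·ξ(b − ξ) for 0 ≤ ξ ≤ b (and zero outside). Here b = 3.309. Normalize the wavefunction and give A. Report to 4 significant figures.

A ≈ 0.2750

We need A² ∫|f|² dξ = 1, taking the integral from 0 to b.
Expanding the polynomial and integrating term by term, ∫|ψ|² dξ = A²·(b^5/30).
So A² = (b^5/30)^(−1).
Plugging in b = 3.309 yields A = 0.27499.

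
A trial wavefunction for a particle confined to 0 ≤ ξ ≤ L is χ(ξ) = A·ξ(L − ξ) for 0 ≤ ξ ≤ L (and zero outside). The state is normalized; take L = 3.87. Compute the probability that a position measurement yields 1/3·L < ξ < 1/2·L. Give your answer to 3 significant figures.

|χ|² is the probability density, so P = ∫_{1/3·L}^{1/2·L} |χ|² dξ.
Since A² = 1/(L^5/30), this is the region integral divided by the full normalization integral.
Let u = ξ/L; then A² and the length scale cancel, so P = ∫_{1/3}^{1/2} u^2·(1 - u)^2 du ÷ ∫_{0}^{1} u^2·(1 - u)^2 du.
Using ∫ u^2·(1 - u)^2 du = u^3·(6·u^2 - 15·u + 10)/30, the numerator is 47/4860 and the denominator is 1/30.
This works out to P = 47/162.

P ≈ 0.290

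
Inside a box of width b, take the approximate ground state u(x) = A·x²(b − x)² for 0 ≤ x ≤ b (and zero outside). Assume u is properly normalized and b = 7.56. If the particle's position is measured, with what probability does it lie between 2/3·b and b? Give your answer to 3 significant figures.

P ≈ 0.145

|u|² is the probability density, so P = ∫_{2/3·b}^{b} |u|² dx.
The normalization integral ∫|u|²dx over the whole domain equals b^9/630·A², and A² cancels in the ratio.
In terms of t = x/b (A² and the length scale cancel between numerator and denominator), P = [∫_{2/3}^{1} t^4·(1 - t)^4 dt] / [∫_{0}^{1} t^4·(1 - t)^4 dt].
Using ∫ t^4·(1 - t)^4 dt = t^5·(70·t^4 - 315·t^3 + 540·t^2 - 420·t + 126)/630, the numerator is ≈ 0.00022991 and the denominator is 1/630.
The result is P = 0.1448.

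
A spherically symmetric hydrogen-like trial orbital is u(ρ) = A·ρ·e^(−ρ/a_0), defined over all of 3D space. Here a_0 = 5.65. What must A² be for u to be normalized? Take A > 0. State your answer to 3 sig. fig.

We need A² ∫|f|² 4πρ² dρ = 1, taking the integral from 0 to ∞.
In 3D with spherical symmetry the volume element is 4πρ² dρ.
Recall ∫₀^∞ ρ^m e^(−ρ/β) dρ = m!·β^(m+1), with u = A·ρ·e^(−ρ/a_0), the integral evaluates to A²·[3·π·a_0^5].
So A² = (3·π·a_0^5)^(−1).
Plugging in a_0 = 5.65 yields A = 0.004293.

A^2 ≈ 0.0000184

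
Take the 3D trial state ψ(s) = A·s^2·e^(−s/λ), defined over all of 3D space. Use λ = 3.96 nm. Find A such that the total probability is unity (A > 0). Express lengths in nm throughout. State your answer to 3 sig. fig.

Normalization requires ∫|ψ|² 4πs² ds = 1, integrated from 0 to ∞.
Carrying out the integral gives A² · 45·π·λ^7/2.
So A² = (45·π·λ^7/2)^(−1).
Substituting λ = 3.96 gives A² = 9.264E-7, so A = 0.0009625.

A ≈ 0.000962 nm^(-7/2)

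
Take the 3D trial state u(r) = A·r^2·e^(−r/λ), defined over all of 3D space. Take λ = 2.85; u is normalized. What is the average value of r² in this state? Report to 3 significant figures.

⟨r^2⟩ ≈ 114

⟨r²⟩ = ∫ r^2 |u|² 4πr² dr over the full domain.
Using ∫₀^∞ rⁿ e^(−αr) dr = n!/αⁿ⁺¹, evaluating both integrals, ⟨r²⟩ = 14·λ^2.
With λ = 2.85, ⟨r^2⟩ = 113.7.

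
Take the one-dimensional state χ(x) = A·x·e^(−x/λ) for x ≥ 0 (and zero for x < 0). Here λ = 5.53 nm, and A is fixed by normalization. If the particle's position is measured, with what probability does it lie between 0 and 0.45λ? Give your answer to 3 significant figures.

The probability is P = ∫ |χ|² dx over [0, 0.45λ].
With A² fixed by ∫|χ|² = 1, i.e. A² = (λ^3/4)^(−1), substitute and integrate.
In terms of u = x/λ (A² and the length scale cancel between numerator and denominator), P = [∫_{0}^{0.45} u^2·e^(-2·u) du] / [∫_{0}^{∞} u^2·e^(-2·u) du].
An antiderivative of u^2·e^(-2·u) is -(2·u^2 + 2·u + 1)·e^(-2·u)/4; evaluating from 0 to 0.45 gives 1/4 - 461·e^(-9/10)/800, while the full integral is 1/4.
This works out to P = 0.06286.

P ≈ 0.0629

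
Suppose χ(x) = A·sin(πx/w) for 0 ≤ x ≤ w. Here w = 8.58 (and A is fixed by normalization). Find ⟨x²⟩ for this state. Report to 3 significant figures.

⟨x^2⟩ ≈ 20.8

By definition ⟨x²⟩ = ∫ x^2 |χ(x)|² dx.
Using sin²θ = (1 − cos 2θ)/2, since the A² factors cancel between numerator and denominator, ⟨x²⟩ = -w^2/(2·π^2) + w^2/3.
With w = 8.58, ⟨x^2⟩ = 20.81.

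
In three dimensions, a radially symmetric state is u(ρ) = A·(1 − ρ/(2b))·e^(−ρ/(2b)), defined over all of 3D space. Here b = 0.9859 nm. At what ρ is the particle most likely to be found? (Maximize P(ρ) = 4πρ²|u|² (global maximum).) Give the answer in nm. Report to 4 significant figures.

Set d/dρ [P(ρ) = 4πρ²|u|²] = 0 and solve for ρ > 0.
This gives ρ = b·(√(5) + 3).
With b = 0.9859, the most probable radial distance is 5.1622 nm.

ρ ≈ 5.162 nm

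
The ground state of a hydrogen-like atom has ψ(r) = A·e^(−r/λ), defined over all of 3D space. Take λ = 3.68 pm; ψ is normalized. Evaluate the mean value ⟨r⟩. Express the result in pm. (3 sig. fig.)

⟨r⟩ ≈ 5.52 pm

⟨r⟩ = ∫ r |ψ|² 4πr² dr over the full domain.
Since the A² factors cancel between numerator and denominator, ⟨r⟩ = 3·λ/2.
With λ = 3.68, ⟨r⟩ = 5.520.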